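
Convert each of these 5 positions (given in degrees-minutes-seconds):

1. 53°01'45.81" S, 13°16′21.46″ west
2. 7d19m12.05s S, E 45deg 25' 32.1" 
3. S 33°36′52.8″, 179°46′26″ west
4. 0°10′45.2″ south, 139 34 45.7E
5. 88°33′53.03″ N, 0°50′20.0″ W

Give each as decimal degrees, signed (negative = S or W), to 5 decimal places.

1. -53.02939, -13.27263
2. -7.32001, 45.42558
3. -33.61467, -179.77389
4. -0.17922, 139.57936
5. 88.56473, -0.83889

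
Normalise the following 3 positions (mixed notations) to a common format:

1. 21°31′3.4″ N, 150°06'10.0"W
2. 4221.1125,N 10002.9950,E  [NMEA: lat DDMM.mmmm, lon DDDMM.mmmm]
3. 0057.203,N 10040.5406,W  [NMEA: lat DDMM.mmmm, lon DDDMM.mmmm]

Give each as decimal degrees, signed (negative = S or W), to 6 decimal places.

1. 21.517611, -150.102778
2. 42.351875, 100.049917
3. 0.953383, -100.675677

Point 1:
  Latitude: 21° + 31/60 + 3.4/3600 = 21 + 0.516667 + 0.000944 = 21.5176111
  N ⇒ keep positive
  Lon: 6′ + 10″ = 6.16667′; 150 + 6.16667/60 = 150.1027778
  W → negative
Point 2:
  φ: split at 2 digits → 42° and 21.1125′; 42 + 21.1125/60 = 42.3518750
  N → positive
  Lon: split at 3 digits → 100° and 2.995′; 100 + 2.995/60 = 100.0499167
  E → positive
Point 3:
  φ: split at 2 digits → 00° and 57.203′; 0 + 57.203/60 = 0.9533833
  N ⇒ keep positive
  Lon: degrees = first 3 digits = 100, minutes = 40.5406; 100 + 40.5406/60 = 100.6756767
  hemisphere W, so the sign is −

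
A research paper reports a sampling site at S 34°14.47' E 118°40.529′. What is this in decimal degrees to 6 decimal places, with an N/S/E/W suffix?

34.241167° S, 118.675483° E

Latitude: 14.47′ = 0.241167°; total 34.2411667
Longitude: 118 + 40.529/60 = 118.6754833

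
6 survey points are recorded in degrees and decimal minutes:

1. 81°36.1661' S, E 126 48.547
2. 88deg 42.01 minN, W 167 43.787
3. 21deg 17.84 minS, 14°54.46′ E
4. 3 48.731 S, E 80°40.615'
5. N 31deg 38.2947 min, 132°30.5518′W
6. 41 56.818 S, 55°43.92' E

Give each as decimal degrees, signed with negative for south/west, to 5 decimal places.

1. -81.60277, 126.80912
2. 88.70017, -167.72978
3. -21.29733, 14.90767
4. -3.81218, 80.67692
5. 31.63825, -132.50920
6. -41.94697, 55.73200

Point 1:
  φ: 81 + 36.1661/60 = 81.602768
  hemisphere S, so the sign is −
  Lon: 126 + 48.547/60 = 126.809117
  E → positive
Point 2:
  Latitude: 88 + 42.01/60 = 88.700167
  N ⇒ keep positive
  Longitude: 43.787′ = 0.729783°; total 167.729783
  W → negative
Point 3:
  Latitude: 17.84′ = 0.297333°; total 21.297333
  S ⇒ negate
  Lon: 54.46′ = 0.907667°; total 14.907667
  E → positive
Point 4:
  Lat: 48.731′ = 0.812183°; total 3.812183
  S ⇒ negate
  Lon: 40.615′ = 0.676917°; total 80.676917
  E → positive
Point 5:
  Lat: 31 + 38.2947/60 = 31.638245
  N ⇒ keep positive
  Longitude: 132 + 30.5518/60 = 132.509197
  W → negative
Point 6:
  Lat: 41 + 56.818/60 = 41.946967
  S ⇒ negate
  λ: 43.92′ = 0.732000°; total 55.732000
  E ⇒ keep positive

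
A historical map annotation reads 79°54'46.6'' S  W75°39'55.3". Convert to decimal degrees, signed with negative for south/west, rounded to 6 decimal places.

-79.912944, -75.665361

Latitude: 54′ + 46.6″ = 54.77667′; 79 + 54.77667/60 = 79.9129444
S → negative
Lon: 75 + 39/60 + 55.3/3600 = 75.6653611
W → negative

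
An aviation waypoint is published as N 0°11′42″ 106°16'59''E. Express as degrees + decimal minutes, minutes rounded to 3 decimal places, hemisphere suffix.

φ: 11 + 42/60 = 11.70000′
λ: 16 + 59/60 = 16.98333′

0° 11.700′ N, 106° 16.983′ E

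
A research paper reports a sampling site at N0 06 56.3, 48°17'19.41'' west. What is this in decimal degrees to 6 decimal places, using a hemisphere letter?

0.115639° N, 48.288725° W

Latitude: 0 + 6/60 + 56.3/3600 = 0.1156389
λ: 48° + 17/60 + 19.41/3600 = 48 + 0.283333 + 0.005392 = 48.2887250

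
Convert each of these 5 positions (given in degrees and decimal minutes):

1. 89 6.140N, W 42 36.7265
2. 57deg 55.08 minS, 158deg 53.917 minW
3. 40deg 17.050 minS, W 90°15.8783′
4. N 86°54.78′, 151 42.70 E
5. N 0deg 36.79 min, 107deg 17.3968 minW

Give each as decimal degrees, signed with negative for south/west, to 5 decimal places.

1. 89.10233, -42.61211
2. -57.91800, -158.89862
3. -40.28417, -90.26464
4. 86.91300, 151.71167
5. 0.61317, -107.28995

Point 1:
  Latitude: 89 + 6.14/60 = 89.102333
  N ⇒ keep positive
  λ: 42 + 36.7265/60 = 42.612108
  W → negative
Point 2:
  Lat: 57 + 55.08/60 = 57.918000
  S → negative
  λ: 53.917′ = 0.898617°; total 158.898617
  W ⇒ negate
Point 3:
  φ: 40 + 17.05/60 = 40.284167
  S ⇒ negate
  λ: 15.8783′ = 0.264638°; total 90.264638
  W → negative
Point 4:
  Lat: 86 + 54.78/60 = 86.913000
  N ⇒ keep positive
  Longitude: 42.7′ = 0.711667°; total 151.711667
  E ⇒ keep positive
Point 5:
  Lat: 0 + 36.79/60 = 0.613167
  N → positive
  λ: 17.3968′ = 0.289947°; total 107.289947
  W ⇒ negate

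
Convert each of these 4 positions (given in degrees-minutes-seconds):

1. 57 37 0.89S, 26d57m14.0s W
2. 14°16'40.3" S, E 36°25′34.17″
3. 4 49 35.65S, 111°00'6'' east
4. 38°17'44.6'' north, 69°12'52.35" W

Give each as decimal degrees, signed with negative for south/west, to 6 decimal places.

Point 1:
  Lat: 57 + 37/60 + 0.89/3600 = 57.6169139
  S ⇒ negate
  λ: 26 + 57/60 + 14/3600 = 26.9538889
  W → negative
Point 2:
  Lat: 14° + 16/60 + 40.3/3600 = 14 + 0.266667 + 0.011194 = 14.2778611
  hemisphere S, so the sign is −
  λ: 25′ + 34.17″ = 25.56950′; 36 + 25.56950/60 = 36.4261583
  E → positive
Point 3:
  Lat: 49′ + 35.65″ = 49.59417′; 4 + 49.59417/60 = 4.8265694
  S ⇒ negate
  λ: 111 + 0/60 + 6/3600 = 111.0016667
  E → positive
Point 4:
  φ: 38 + 17/60 + 44.6/3600 = 38.2957222
  N → positive
  Longitude: 12′ + 52.35″ = 12.87250′; 69 + 12.87250/60 = 69.2145417
  W → negative

1. -57.616914, -26.953889
2. -14.277861, 36.426158
3. -4.826569, 111.001667
4. 38.295722, -69.214542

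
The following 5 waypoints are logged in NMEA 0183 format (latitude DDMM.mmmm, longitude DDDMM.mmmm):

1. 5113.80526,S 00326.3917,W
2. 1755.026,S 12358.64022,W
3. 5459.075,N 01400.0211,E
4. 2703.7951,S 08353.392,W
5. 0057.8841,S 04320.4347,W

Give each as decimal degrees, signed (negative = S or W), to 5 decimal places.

1. -51.23009, -3.43986
2. -17.91710, -123.97734
3. 54.98458, 14.00035
4. -27.06325, -83.88987
5. -0.96474, -43.34058

Point 1:
  Lat: split at 2 digits → 51° and 13.80526′; 51 + 13.80526/60 = 51.230088
  S ⇒ negate
  Lon: degrees = first 3 digits = 3, minutes = 26.3917; 3 + 26.3917/60 = 3.439862
  W → negative
Point 2:
  Lat: split at 2 digits → 17° and 55.026′; 17 + 55.026/60 = 17.917100
  S ⇒ negate
  Longitude: degrees = first 3 digits = 123, minutes = 58.64022; 123 + 58.64022/60 = 123.977337
  W → negative
Point 3:
  φ: split at 2 digits → 54° and 59.075′; 54 + 59.075/60 = 54.984583
  N → positive
  λ: split at 3 digits → 014° and 0.0211′; 14 + 0.0211/60 = 14.000352
  E ⇒ keep positive
Point 4:
  Lat: degrees = first 2 digits = 27, minutes = 3.7951; 27 + 3.7951/60 = 27.063252
  S ⇒ negate
  Lon: degrees = first 3 digits = 83, minutes = 53.392; 83 + 53.392/60 = 83.889867
  W ⇒ negate
Point 5:
  φ: split at 2 digits → 00° and 57.8841′; 0 + 57.8841/60 = 0.964735
  S → negative
  Longitude: split at 3 digits → 043° and 20.4347′; 43 + 20.4347/60 = 43.340578
  W ⇒ negate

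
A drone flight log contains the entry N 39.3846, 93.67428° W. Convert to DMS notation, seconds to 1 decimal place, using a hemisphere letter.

39°23′4.6″ N, 93°40′27.4″ W

Lat: 0.384600 × 60 = 23.07600′ → 23′, remainder × 60 = 4.560″
Longitude: whole degrees 93; 40.45680′ → 40′ and 27.408″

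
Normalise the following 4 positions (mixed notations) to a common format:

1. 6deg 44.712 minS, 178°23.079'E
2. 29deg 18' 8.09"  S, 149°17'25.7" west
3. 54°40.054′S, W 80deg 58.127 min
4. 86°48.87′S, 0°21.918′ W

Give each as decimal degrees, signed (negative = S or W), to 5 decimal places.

1. -6.74520, 178.38465
2. -29.30225, -149.29047
3. -54.66757, -80.96878
4. -86.81450, -0.36530

Point 1:
  φ: 6 + 44.712/60 = 6.745200
  hemisphere S, so the sign is −
  λ: 23.079′ = 0.384650°; total 178.384650
  E → positive
Point 2:
  Lat: 18′ + 8.09″ = 18.13483′; 29 + 18.13483/60 = 29.302247
  hemisphere S, so the sign is −
  Lon: 149° + 17/60 + 25.7/3600 = 149 + 0.283333 + 0.007139 = 149.290472
  W → negative
Point 3:
  Latitude: 40.054′ = 0.667567°; total 54.667567
  S → negative
  Longitude: 58.127′ = 0.968783°; total 80.968783
  hemisphere W, so the sign is −
Point 4:
  Lat: 48.87′ = 0.814500°; total 86.814500
  hemisphere S, so the sign is −
  λ: 0 + 21.918/60 = 0.365300
  W → negative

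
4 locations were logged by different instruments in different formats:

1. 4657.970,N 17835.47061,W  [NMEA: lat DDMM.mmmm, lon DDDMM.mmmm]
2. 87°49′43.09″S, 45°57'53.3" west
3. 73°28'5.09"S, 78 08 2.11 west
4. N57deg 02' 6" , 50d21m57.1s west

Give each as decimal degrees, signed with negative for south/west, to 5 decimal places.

1. 46.96617, -178.59118
2. -87.82864, -45.96481
3. -73.46808, -78.13392
4. 57.03500, -50.36586

Point 1:
  Lat: degrees = first 2 digits = 46, minutes = 57.97; 46 + 57.97/60 = 46.966167
  N ⇒ keep positive
  Lon: degrees = first 3 digits = 178, minutes = 35.47061; 178 + 35.47061/60 = 178.591177
  W ⇒ negate
Point 2:
  Lat: 87 + 49/60 + 43.09/3600 = 87.828636
  hemisphere S, so the sign is −
  λ: 45° + 57/60 + 53.3/3600 = 45 + 0.950000 + 0.014806 = 45.964806
  W → negative
Point 3:
  Latitude: 28′ + 5.09″ = 28.08483′; 73 + 28.08483/60 = 73.468081
  S → negative
  Longitude: 78° + 8/60 + 2.11/3600 = 78 + 0.133333 + 0.000586 = 78.133919
  hemisphere W, so the sign is −
Point 4:
  Latitude: 2′ + 6″ = 2.10000′; 57 + 2.10000/60 = 57.035000
  N → positive
  λ: 50° + 21/60 + 57.1/3600 = 50 + 0.350000 + 0.015861 = 50.365861
  W → negative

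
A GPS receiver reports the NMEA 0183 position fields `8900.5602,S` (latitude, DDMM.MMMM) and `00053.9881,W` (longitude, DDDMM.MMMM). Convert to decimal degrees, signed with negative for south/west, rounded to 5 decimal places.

-89.00934, -0.89980

Latitude: split at 2 digits → 89° and 0.5602′; 89 + 0.5602/60 = 89.009337
S ⇒ negate
Lon: degrees = first 3 digits = 0, minutes = 53.9881; 0 + 53.9881/60 = 0.899802
hemisphere W, so the sign is −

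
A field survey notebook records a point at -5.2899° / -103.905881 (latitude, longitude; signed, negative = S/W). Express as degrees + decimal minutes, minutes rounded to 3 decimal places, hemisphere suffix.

5° 17.394′ S, 103° 54.353′ W

Latitude is negative → S; |value| = 5.289900
Latitude: fractional part 0.289900 → 17.39400 minutes
Longitude is negative → W; |value| = 103.905881
Lon: minutes = (103.905881 − 103) × 60 = 54.35286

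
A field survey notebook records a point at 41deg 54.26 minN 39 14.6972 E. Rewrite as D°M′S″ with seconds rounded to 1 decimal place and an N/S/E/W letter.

41°54′15.6″ N, 39°14′41.8″ E

φ: fractional minutes 0.26000 × 60 = 15.600″
Longitude: fractional minutes 0.69720 × 60 = 41.832″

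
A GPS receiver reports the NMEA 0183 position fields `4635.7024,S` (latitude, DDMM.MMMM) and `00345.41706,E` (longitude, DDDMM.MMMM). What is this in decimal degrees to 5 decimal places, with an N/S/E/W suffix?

Lat: split at 2 digits → 46° and 35.7024′; 46 + 35.7024/60 = 46.595040
λ: split at 3 digits → 003° and 45.41706′; 3 + 45.41706/60 = 3.756951

46.59504° S, 3.75695° E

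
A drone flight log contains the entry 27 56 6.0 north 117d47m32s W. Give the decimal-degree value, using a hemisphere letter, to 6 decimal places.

27.935000° N, 117.792222° W

Lat: 27 + 56/60 + 6/3600 = 27.9350000
Lon: 47′ + 32″ = 47.53333′; 117 + 47.53333/60 = 117.7922222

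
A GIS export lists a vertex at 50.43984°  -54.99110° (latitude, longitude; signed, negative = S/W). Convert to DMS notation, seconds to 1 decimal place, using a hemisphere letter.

Latitude: 0.439840 × 60 = 26.39040′ → 26′, remainder × 60 = 23.424″
Longitude is negative → W; |value| = 54.991100
λ: 0.991100 × 60 = 59.46600′ → 59′, remainder × 60 = 27.960″

50°26′23.4″ N, 54°59′28.0″ W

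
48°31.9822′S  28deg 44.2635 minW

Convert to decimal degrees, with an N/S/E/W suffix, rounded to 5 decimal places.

φ: 31.9822′ = 0.533037°; total 48.533037
λ: 28 + 44.2635/60 = 28.737725

48.53304° S, 28.73773° W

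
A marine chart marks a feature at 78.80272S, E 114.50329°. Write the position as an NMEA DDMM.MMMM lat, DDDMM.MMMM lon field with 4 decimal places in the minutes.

7848.1632,S / 11430.1974,E

Latitude: minutes = (78.802720 − 78) × 60 = 48.163200
λ: fractional part 0.503290 → 30.197400 minutes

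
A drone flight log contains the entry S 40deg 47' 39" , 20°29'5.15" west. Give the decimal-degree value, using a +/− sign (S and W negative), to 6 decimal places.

-40.794167, -20.484764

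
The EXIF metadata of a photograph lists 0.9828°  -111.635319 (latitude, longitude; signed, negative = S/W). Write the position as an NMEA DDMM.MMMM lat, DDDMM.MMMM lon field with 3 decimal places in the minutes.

Latitude: fractional part 0.982800 → 58.96800 minutes
Longitude is negative → W; |value| = 111.635319
Lon: 111° + 0.635319 × 60 = 111° 38.11914′

0058.968,N / 11138.119,W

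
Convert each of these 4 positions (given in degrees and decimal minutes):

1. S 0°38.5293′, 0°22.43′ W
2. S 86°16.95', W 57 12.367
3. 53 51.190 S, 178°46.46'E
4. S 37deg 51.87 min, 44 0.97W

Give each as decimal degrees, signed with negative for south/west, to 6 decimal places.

Point 1:
  Latitude: 38.5293′ = 0.642155°; total 0.6421550
  S ⇒ negate
  Lon: 22.43′ = 0.373833°; total 0.3738333
  W ⇒ negate
Point 2:
  Latitude: 16.95′ = 0.282500°; total 86.2825000
  S ⇒ negate
  λ: 57 + 12.367/60 = 57.2061167
  W ⇒ negate
Point 3:
  φ: 53 + 51.19/60 = 53.8531667
  S ⇒ negate
  Lon: 178 + 46.46/60 = 178.7743333
  E ⇒ keep positive
Point 4:
  φ: 51.87′ = 0.864500°; total 37.8645000
  S ⇒ negate
  Lon: 44 + 0.97/60 = 44.0161667
  W ⇒ negate

1. -0.642155, -0.373833
2. -86.282500, -57.206117
3. -53.853167, 178.774333
4. -37.864500, -44.016167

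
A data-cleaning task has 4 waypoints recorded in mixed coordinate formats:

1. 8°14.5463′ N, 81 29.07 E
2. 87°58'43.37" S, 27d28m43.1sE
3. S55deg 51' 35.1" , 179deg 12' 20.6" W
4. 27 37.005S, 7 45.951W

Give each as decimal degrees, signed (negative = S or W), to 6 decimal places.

Point 1:
  Lat: 8 + 14.5463/60 = 8.2424383
  N ⇒ keep positive
  Longitude: 81 + 29.07/60 = 81.4845000
  E ⇒ keep positive
Point 2:
  Lat: 87° + 58/60 + 43.37/3600 = 87 + 0.966667 + 0.012047 = 87.9787139
  S ⇒ negate
  Lon: 27 + 28/60 + 43.1/3600 = 27.4786389
  E ⇒ keep positive
Point 3:
  φ: 55 + 51/60 + 35.1/3600 = 55.8597500
  S ⇒ negate
  Longitude: 179° + 12/60 + 20.6/3600 = 179 + 0.200000 + 0.005722 = 179.2057222
  hemisphere W, so the sign is −
Point 4:
  φ: 37.005′ = 0.616750°; total 27.6167500
  S → negative
  λ: 45.951′ = 0.765850°; total 7.7658500
  hemisphere W, so the sign is −

1. 8.242438, 81.484500
2. -87.978714, 27.478639
3. -55.859750, -179.205722
4. -27.616750, -7.765850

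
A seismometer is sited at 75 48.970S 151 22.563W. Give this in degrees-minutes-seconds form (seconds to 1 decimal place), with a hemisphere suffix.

φ: fractional minutes 0.97000 × 60 = 58.200″
λ: fractional minutes 0.56300 × 60 = 33.780″

75°48′58.2″ S, 151°22′33.8″ W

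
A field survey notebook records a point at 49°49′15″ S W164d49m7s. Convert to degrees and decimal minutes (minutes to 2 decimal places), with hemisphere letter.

49° 49.25′ S, 164° 49.12′ W

Latitude: seconds/60 = 0.25000; minutes = 49 + 0.25000 = 49.2500
Lon: seconds/60 = 0.11667; minutes = 49 + 0.11667 = 49.1167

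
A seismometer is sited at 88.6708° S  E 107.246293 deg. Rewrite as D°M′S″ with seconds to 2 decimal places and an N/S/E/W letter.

Latitude: 0.670800 × 60 = 40.24800′ → 40′, remainder × 60 = 14.8800″
λ: 0.246293 × 60 = 14.77758′ → 14′, remainder × 60 = 46.6548″

88°40′14.88″ S, 107°14′46.65″ E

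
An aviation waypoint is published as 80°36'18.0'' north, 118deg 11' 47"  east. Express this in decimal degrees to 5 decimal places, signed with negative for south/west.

80.60500, 118.19639

Latitude: 80 + 36/60 + 18/3600 = 80.605000
N → positive
λ: 118 + 11/60 + 47/3600 = 118.196389
E ⇒ keep positive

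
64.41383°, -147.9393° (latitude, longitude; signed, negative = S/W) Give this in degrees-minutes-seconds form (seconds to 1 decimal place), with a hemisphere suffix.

φ: 0.413830 × 60 = 24.82980′ → 24′, remainder × 60 = 49.788″
Longitude is negative → W; |value| = 147.939300
Lon: whole degrees 147; 56.35800′ → 56′ and 21.480″

64°24′49.8″ N, 147°56′21.5″ W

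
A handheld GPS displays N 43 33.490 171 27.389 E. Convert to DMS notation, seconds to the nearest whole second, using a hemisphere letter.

43°33′29″ N, 171°27′23″ E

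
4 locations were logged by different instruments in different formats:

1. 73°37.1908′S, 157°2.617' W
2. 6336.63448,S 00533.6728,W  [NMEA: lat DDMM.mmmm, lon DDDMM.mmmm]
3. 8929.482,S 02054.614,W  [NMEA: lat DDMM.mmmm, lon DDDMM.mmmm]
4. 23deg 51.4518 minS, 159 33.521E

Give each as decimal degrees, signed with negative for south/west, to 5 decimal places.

Point 1:
  φ: 73 + 37.1908/60 = 73.619847
  S ⇒ negate
  λ: 2.617′ = 0.043617°; total 157.043617
  hemisphere W, so the sign is −
Point 2:
  φ: degrees = first 2 digits = 63, minutes = 36.63448; 63 + 36.63448/60 = 63.610575
  S ⇒ negate
  λ: split at 3 digits → 005° and 33.6728′; 5 + 33.6728/60 = 5.561213
  W ⇒ negate
Point 3:
  Latitude: degrees = first 2 digits = 89, minutes = 29.482; 89 + 29.482/60 = 89.491367
  hemisphere S, so the sign is −
  Longitude: split at 3 digits → 020° and 54.614′; 20 + 54.614/60 = 20.910233
  hemisphere W, so the sign is −
Point 4:
  Latitude: 23 + 51.4518/60 = 23.857530
  S → negative
  Lon: 33.521′ = 0.558683°; total 159.558683
  E → positive

1. -73.61985, -157.04362
2. -63.61057, -5.56121
3. -89.49137, -20.91023
4. -23.85753, 159.55868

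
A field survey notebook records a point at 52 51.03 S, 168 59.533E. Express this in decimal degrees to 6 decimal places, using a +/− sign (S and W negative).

-52.850500, 168.992217

Latitude: 51.03′ = 0.850500°; total 52.8505000
S → negative
λ: 168 + 59.533/60 = 168.9922167
E ⇒ keep positive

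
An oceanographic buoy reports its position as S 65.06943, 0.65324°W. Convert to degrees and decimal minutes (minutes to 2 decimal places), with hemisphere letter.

Lat: 65° + 0.069430 × 60 = 65° 4.1658′
Lon: minutes = (0.653240 − 0) × 60 = 39.1944

65° 4.17′ S, 0° 39.19′ W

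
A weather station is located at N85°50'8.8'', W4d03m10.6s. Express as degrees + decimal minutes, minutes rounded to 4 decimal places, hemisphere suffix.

85° 50.1467′ N, 4° 3.1767′ W

φ: 50 + 8.8/60 = 50.146667′
λ: seconds/60 = 0.17667; minutes = 3 + 0.17667 = 3.176667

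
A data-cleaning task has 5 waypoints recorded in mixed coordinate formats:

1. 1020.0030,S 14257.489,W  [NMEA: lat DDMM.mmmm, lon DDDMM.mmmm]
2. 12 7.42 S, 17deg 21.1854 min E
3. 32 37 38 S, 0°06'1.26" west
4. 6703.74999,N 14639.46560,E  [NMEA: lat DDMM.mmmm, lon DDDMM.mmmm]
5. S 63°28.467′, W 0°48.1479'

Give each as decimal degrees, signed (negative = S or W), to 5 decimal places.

1. -10.33338, -142.95815
2. -12.12367, 17.35309
3. -32.62722, -0.10035
4. 67.06250, 146.65776
5. -63.47445, -0.80247

Point 1:
  φ: split at 2 digits → 10° and 20.003′; 10 + 20.003/60 = 10.333383
  S → negative
  Longitude: split at 3 digits → 142° and 57.489′; 142 + 57.489/60 = 142.958150
  W ⇒ negate
Point 2:
  Latitude: 12 + 7.42/60 = 12.123667
  hemisphere S, so the sign is −
  Lon: 21.1854′ = 0.353090°; total 17.353090
  E ⇒ keep positive
Point 3:
  Latitude: 32° + 37/60 + 38/3600 = 32 + 0.616667 + 0.010556 = 32.627222
  hemisphere S, so the sign is −
  Lon: 6′ + 1.26″ = 6.02100′; 0 + 6.02100/60 = 0.100350
  hemisphere W, so the sign is −
Point 4:
  Latitude: split at 2 digits → 67° and 3.74999′; 67 + 3.74999/60 = 67.062500
  N → positive
  λ: split at 3 digits → 146° and 39.4656′; 146 + 39.4656/60 = 146.657760
  E → positive
Point 5:
  Lat: 28.467′ = 0.474450°; total 63.474450
  S ⇒ negate
  λ: 48.1479′ = 0.802465°; total 0.802465
  hemisphere W, so the sign is −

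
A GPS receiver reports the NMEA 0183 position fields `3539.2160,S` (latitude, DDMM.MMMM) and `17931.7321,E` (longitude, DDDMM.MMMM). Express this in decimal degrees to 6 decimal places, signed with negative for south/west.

-35.653600, 179.528868

Latitude: split at 2 digits → 35° and 39.216′; 35 + 39.216/60 = 35.6536000
S ⇒ negate
Longitude: split at 3 digits → 179° and 31.7321′; 179 + 31.7321/60 = 179.5288683
E → positive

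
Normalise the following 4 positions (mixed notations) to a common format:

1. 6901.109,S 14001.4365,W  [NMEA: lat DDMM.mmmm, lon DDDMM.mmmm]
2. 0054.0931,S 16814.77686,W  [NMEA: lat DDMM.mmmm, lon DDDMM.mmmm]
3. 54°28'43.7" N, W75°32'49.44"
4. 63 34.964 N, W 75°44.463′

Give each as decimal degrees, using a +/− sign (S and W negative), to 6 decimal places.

1. -69.018483, -140.023942
2. -0.901552, -168.246281
3. 54.478806, -75.547067
4. 63.582733, -75.741050

Point 1:
  Lat: split at 2 digits → 69° and 1.109′; 69 + 1.109/60 = 69.0184833
  hemisphere S, so the sign is −
  Longitude: split at 3 digits → 140° and 1.4365′; 140 + 1.4365/60 = 140.0239417
  hemisphere W, so the sign is −
Point 2:
  Lat: degrees = first 2 digits = 0, minutes = 54.0931; 0 + 54.0931/60 = 0.9015517
  hemisphere S, so the sign is −
  λ: degrees = first 3 digits = 168, minutes = 14.77686; 168 + 14.77686/60 = 168.2462810
  W ⇒ negate
Point 3:
  Lat: 28′ + 43.7″ = 28.72833′; 54 + 28.72833/60 = 54.4788056
  N → positive
  Lon: 75° + 32/60 + 49.44/3600 = 75 + 0.533333 + 0.013733 = 75.5470667
  hemisphere W, so the sign is −
Point 4:
  φ: 34.964′ = 0.582733°; total 63.5827333
  N → positive
  Lon: 75 + 44.463/60 = 75.7410500
  W → negative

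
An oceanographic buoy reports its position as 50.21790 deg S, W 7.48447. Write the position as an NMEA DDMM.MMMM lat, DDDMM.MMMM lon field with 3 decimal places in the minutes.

5013.074,S / 00729.068,W

φ: fractional part 0.217900 → 13.07400 minutes
Lon: minutes = (7.484470 − 7) × 60 = 29.06820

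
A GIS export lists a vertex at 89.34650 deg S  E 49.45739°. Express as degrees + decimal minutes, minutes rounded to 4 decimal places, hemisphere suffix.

89° 20.7900′ S, 49° 27.4434′ E

Latitude: 89° + 0.346500 × 60 = 89° 20.790000′
Longitude: minutes = (49.457390 − 49) × 60 = 27.443400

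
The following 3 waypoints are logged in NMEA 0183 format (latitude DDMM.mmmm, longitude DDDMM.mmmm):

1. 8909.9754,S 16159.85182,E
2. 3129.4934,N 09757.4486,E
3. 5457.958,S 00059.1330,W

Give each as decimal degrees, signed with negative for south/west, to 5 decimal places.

Point 1:
  Latitude: degrees = first 2 digits = 89, minutes = 9.9754; 89 + 9.9754/60 = 89.166257
  hemisphere S, so the sign is −
  λ: split at 3 digits → 161° and 59.85182′; 161 + 59.85182/60 = 161.997530
  E ⇒ keep positive
Point 2:
  Latitude: degrees = first 2 digits = 31, minutes = 29.4934; 31 + 29.4934/60 = 31.491557
  N ⇒ keep positive
  Lon: split at 3 digits → 097° and 57.4486′; 97 + 57.4486/60 = 97.957477
  E → positive
Point 3:
  Lat: degrees = first 2 digits = 54, minutes = 57.958; 54 + 57.958/60 = 54.965967
  S ⇒ negate
  λ: split at 3 digits → 000° and 59.133′; 0 + 59.133/60 = 0.985550
  hemisphere W, so the sign is −

1. -89.16626, 161.99753
2. 31.49156, 97.95748
3. -54.96597, -0.98555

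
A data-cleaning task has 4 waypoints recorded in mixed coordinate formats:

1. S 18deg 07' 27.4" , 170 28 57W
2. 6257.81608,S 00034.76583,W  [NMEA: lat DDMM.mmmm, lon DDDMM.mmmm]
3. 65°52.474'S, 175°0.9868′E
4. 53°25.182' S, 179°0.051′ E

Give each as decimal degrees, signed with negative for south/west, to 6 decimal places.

1. -18.124278, -170.482500
2. -62.963601, -0.579431
3. -65.874567, 175.016447
4. -53.419700, 179.000850

Point 1:
  Lat: 18 + 7/60 + 27.4/3600 = 18.1242778
  S → negative
  λ: 170 + 28/60 + 57/3600 = 170.4825000
  W ⇒ negate
Point 2:
  φ: degrees = first 2 digits = 62, minutes = 57.81608; 62 + 57.81608/60 = 62.9636013
  S → negative
  Lon: split at 3 digits → 000° and 34.76583′; 0 + 34.76583/60 = 0.5794305
  hemisphere W, so the sign is −
Point 3:
  φ: 65 + 52.474/60 = 65.8745667
  S ⇒ negate
  Lon: 175 + 0.9868/60 = 175.0164467
  E ⇒ keep positive
Point 4:
  Latitude: 53 + 25.182/60 = 53.4197000
  S ⇒ negate
  λ: 0.051′ = 0.000850°; total 179.0008500
  E → positive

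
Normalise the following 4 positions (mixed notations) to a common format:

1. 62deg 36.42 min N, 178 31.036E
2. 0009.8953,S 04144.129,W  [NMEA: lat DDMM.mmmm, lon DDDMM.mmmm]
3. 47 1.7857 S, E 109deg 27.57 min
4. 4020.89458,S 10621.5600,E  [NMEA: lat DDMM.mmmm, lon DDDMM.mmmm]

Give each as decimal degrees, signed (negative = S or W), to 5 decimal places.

1. 62.60700, 178.51727
2. -0.16492, -41.73548
3. -47.02976, 109.45950
4. -40.34824, 106.35933

Point 1:
  φ: 62 + 36.42/60 = 62.607000
  N → positive
  λ: 31.036′ = 0.517267°; total 178.517267
  E ⇒ keep positive
Point 2:
  Lat: split at 2 digits → 00° and 9.8953′; 0 + 9.8953/60 = 0.164922
  S → negative
  Longitude: split at 3 digits → 041° and 44.129′; 41 + 44.129/60 = 41.735483
  W ⇒ negate
Point 3:
  Latitude: 47 + 1.7857/60 = 47.029762
  hemisphere S, so the sign is −
  Longitude: 109 + 27.57/60 = 109.459500
  E → positive
Point 4:
  Lat: degrees = first 2 digits = 40, minutes = 20.89458; 40 + 20.89458/60 = 40.348243
  S → negative
  Longitude: split at 3 digits → 106° and 21.56′; 106 + 21.56/60 = 106.359333
  E → positive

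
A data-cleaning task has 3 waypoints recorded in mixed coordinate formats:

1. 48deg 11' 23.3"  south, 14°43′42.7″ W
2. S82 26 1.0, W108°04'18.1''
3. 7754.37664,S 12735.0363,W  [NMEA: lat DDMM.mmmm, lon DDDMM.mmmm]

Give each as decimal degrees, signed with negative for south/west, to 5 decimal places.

1. -48.18981, -14.72853
2. -82.43361, -108.07169
3. -77.90628, -127.58394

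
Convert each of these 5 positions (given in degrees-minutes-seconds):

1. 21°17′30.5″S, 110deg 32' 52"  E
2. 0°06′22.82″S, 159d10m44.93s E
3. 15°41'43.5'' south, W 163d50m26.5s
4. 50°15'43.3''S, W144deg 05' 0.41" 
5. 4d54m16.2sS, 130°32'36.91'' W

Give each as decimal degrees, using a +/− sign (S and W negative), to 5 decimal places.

Point 1:
  φ: 21 + 17/60 + 30.5/3600 = 21.291806
  S → negative
  λ: 110 + 32/60 + 52/3600 = 110.547778
  E → positive
Point 2:
  Lat: 0° + 6/60 + 22.82/3600 = 0 + 0.100000 + 0.006339 = 0.106339
  hemisphere S, so the sign is −
  Lon: 159 + 10/60 + 44.93/3600 = 159.179147
  E → positive
Point 3:
  Lat: 15° + 41/60 + 43.5/3600 = 15 + 0.683333 + 0.012083 = 15.695417
  hemisphere S, so the sign is −
  Lon: 50′ + 26.5″ = 50.44167′; 163 + 50.44167/60 = 163.840694
  W ⇒ negate
Point 4:
  Lat: 50° + 15/60 + 43.3/3600 = 50 + 0.250000 + 0.012028 = 50.262028
  hemisphere S, so the sign is −
  Longitude: 144° + 5/60 + 0.41/3600 = 144 + 0.083333 + 0.000114 = 144.083447
  W ⇒ negate
Point 5:
  Lat: 54′ + 16.2″ = 54.27000′; 4 + 54.27000/60 = 4.904500
  S ⇒ negate
  λ: 32′ + 36.91″ = 32.61517′; 130 + 32.61517/60 = 130.543586
  W → negative

1. -21.29181, 110.54778
2. -0.10634, 159.17915
3. -15.69542, -163.84069
4. -50.26203, -144.08345
5. -4.90450, -130.54359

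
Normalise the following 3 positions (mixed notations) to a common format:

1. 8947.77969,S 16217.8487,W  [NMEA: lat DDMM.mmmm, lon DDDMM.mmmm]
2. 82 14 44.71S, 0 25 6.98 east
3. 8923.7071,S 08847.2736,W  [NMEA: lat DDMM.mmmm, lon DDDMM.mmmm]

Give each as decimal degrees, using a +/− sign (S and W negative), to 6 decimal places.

Point 1:
  Latitude: degrees = first 2 digits = 89, minutes = 47.77969; 89 + 47.77969/60 = 89.7963282
  S → negative
  λ: degrees = first 3 digits = 162, minutes = 17.8487; 162 + 17.8487/60 = 162.2974783
  W ⇒ negate
Point 2:
  Latitude: 82° + 14/60 + 44.71/3600 = 82 + 0.233333 + 0.012419 = 82.2457528
  hemisphere S, so the sign is −
  Lon: 25′ + 6.98″ = 25.11633′; 0 + 25.11633/60 = 0.4186056
  E ⇒ keep positive
Point 3:
  φ: split at 2 digits → 89° and 23.7071′; 89 + 23.7071/60 = 89.3951183
  S ⇒ negate
  Longitude: split at 3 digits → 088° and 47.2736′; 88 + 47.2736/60 = 88.7878933
  hemisphere W, so the sign is −

1. -89.796328, -162.297478
2. -82.245753, 0.418606
3. -89.395118, -88.787893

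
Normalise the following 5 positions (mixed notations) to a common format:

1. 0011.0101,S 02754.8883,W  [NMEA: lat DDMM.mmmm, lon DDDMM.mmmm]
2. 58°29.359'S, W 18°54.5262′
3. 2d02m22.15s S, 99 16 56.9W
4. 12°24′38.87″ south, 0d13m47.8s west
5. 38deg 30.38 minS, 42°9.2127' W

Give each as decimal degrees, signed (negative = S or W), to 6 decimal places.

Point 1:
  φ: degrees = first 2 digits = 0, minutes = 11.0101; 0 + 11.0101/60 = 0.1835017
  S → negative
  Longitude: split at 3 digits → 027° and 54.8883′; 27 + 54.8883/60 = 27.9148050
  W ⇒ negate
Point 2:
  Latitude: 58 + 29.359/60 = 58.4893167
  S ⇒ negate
  Longitude: 18 + 54.5262/60 = 18.9087700
  W ⇒ negate
Point 3:
  Latitude: 2 + 2/60 + 22.15/3600 = 2.0394861
  S ⇒ negate
  λ: 99° + 16/60 + 56.9/3600 = 99 + 0.266667 + 0.015806 = 99.2824722
  hemisphere W, so the sign is −
Point 4:
  Latitude: 24′ + 38.87″ = 24.64783′; 12 + 24.64783/60 = 12.4107972
  S ⇒ negate
  λ: 0° + 13/60 + 47.8/3600 = 0 + 0.216667 + 0.013278 = 0.2299444
  hemisphere W, so the sign is −
Point 5:
  Lat: 38 + 30.38/60 = 38.5063333
  S ⇒ negate
  Lon: 9.2127′ = 0.153545°; total 42.1535450
  W → negative

1. -0.183502, -27.914805
2. -58.489317, -18.908770
3. -2.039486, -99.282472
4. -12.410797, -0.229944
5. -38.506333, -42.153545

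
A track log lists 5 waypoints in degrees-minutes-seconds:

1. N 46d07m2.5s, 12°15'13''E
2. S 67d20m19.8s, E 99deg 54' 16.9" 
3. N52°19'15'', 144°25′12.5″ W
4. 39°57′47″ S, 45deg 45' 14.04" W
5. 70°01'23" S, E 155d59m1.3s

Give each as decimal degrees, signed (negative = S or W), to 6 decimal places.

Point 1:
  Latitude: 46 + 7/60 + 2.5/3600 = 46.1173611
  N ⇒ keep positive
  λ: 12 + 15/60 + 13/3600 = 12.2536111
  E ⇒ keep positive
Point 2:
  Latitude: 20′ + 19.8″ = 20.33000′; 67 + 20.33000/60 = 67.3388333
  hemisphere S, so the sign is −
  Lon: 99° + 54/60 + 16.9/3600 = 99 + 0.900000 + 0.004694 = 99.9046944
  E → positive
Point 3:
  Latitude: 52° + 19/60 + 15/3600 = 52 + 0.316667 + 0.004167 = 52.3208333
  N → positive
  Longitude: 144 + 25/60 + 12.5/3600 = 144.4201389
  W → negative
Point 4:
  φ: 39 + 57/60 + 47/3600 = 39.9630556
  S ⇒ negate
  Longitude: 45 + 45/60 + 14.04/3600 = 45.7539000
  hemisphere W, so the sign is −
Point 5:
  Lat: 70° + 1/60 + 23/3600 = 70 + 0.016667 + 0.006389 = 70.0230556
  hemisphere S, so the sign is −
  λ: 155 + 59/60 + 1.3/3600 = 155.9836944
  E → positive

1. 46.117361, 12.253611
2. -67.338833, 99.904694
3. 52.320833, -144.420139
4. -39.963056, -45.753900
5. -70.023056, 155.983694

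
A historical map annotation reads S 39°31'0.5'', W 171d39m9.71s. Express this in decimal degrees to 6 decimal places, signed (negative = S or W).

-39.516806, -171.652697

φ: 31′ + 0.5″ = 31.00833′; 39 + 31.00833/60 = 39.5168056
hemisphere S, so the sign is −
Lon: 171° + 39/60 + 9.71/3600 = 171 + 0.650000 + 0.002697 = 171.6526972
W → negative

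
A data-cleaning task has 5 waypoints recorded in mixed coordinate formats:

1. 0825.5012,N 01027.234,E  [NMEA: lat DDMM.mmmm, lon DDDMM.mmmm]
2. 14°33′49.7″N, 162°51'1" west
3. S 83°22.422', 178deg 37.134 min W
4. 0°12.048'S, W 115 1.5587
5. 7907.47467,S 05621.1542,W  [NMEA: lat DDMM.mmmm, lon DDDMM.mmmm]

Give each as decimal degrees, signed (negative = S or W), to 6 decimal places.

1. 8.425020, 10.453900
2. 14.563806, -162.850278
3. -83.373700, -178.618900
4. -0.200800, -115.025978
5. -79.124578, -56.352570

Point 1:
  Latitude: degrees = first 2 digits = 8, minutes = 25.5012; 8 + 25.5012/60 = 8.4250200
  N → positive
  Lon: degrees = first 3 digits = 10, minutes = 27.234; 10 + 27.234/60 = 10.4539000
  E ⇒ keep positive
Point 2:
  Latitude: 14 + 33/60 + 49.7/3600 = 14.5638056
  N → positive
  Lon: 162 + 51/60 + 1/3600 = 162.8502778
  hemisphere W, so the sign is −
Point 3:
  Lat: 83 + 22.422/60 = 83.3737000
  S → negative
  λ: 178 + 37.134/60 = 178.6189000
  hemisphere W, so the sign is −
Point 4:
  φ: 0 + 12.048/60 = 0.2008000
  S → negative
  Longitude: 115 + 1.5587/60 = 115.0259783
  hemisphere W, so the sign is −
Point 5:
  φ: split at 2 digits → 79° and 7.47467′; 79 + 7.47467/60 = 79.1245778
  S ⇒ negate
  λ: split at 3 digits → 056° and 21.1542′; 56 + 21.1542/60 = 56.3525700
  hemisphere W, so the sign is −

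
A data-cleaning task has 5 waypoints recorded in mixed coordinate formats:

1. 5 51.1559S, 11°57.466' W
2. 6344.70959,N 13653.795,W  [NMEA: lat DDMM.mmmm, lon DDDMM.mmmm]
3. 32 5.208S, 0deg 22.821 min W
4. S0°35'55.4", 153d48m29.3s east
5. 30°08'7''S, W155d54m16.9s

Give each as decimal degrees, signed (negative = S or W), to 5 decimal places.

Point 1:
  Latitude: 5 + 51.1559/60 = 5.852598
  S ⇒ negate
  λ: 57.466′ = 0.957767°; total 11.957767
  W → negative
Point 2:
  φ: split at 2 digits → 63° and 44.70959′; 63 + 44.70959/60 = 63.745160
  N → positive
  Longitude: split at 3 digits → 136° and 53.795′; 136 + 53.795/60 = 136.896583
  W → negative
Point 3:
  Lat: 32 + 5.208/60 = 32.086800
  S ⇒ negate
  λ: 22.821′ = 0.380350°; total 0.380350
  W ⇒ negate
Point 4:
  Latitude: 35′ + 55.4″ = 35.92333′; 0 + 35.92333/60 = 0.598722
  hemisphere S, so the sign is −
  Lon: 48′ + 29.3″ = 48.48833′; 153 + 48.48833/60 = 153.808139
  E ⇒ keep positive
Point 5:
  Latitude: 30° + 8/60 + 7/3600 = 30 + 0.133333 + 0.001944 = 30.135278
  S ⇒ negate
  Lon: 155 + 54/60 + 16.9/3600 = 155.904694
  hemisphere W, so the sign is −

1. -5.85260, -11.95777
2. 63.74516, -136.89658
3. -32.08680, -0.38035
4. -0.59872, 153.80814
5. -30.13528, -155.90469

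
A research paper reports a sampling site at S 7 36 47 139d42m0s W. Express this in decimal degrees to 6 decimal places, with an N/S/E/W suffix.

φ: 7 + 36/60 + 47/3600 = 7.6130556
λ: 139° + 42/60 + 0/3600 = 139 + 0.700000 + 0.000000 = 139.7000000

7.613056° S, 139.700000° W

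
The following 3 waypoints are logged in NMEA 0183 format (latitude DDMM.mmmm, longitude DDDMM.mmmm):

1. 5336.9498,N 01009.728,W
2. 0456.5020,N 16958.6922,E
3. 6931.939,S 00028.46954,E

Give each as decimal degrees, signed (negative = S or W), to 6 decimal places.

Point 1:
  Lat: degrees = first 2 digits = 53, minutes = 36.9498; 53 + 36.9498/60 = 53.6158300
  N → positive
  λ: degrees = first 3 digits = 10, minutes = 9.728; 10 + 9.728/60 = 10.1621333
  W ⇒ negate
Point 2:
  Latitude: degrees = first 2 digits = 4, minutes = 56.502; 4 + 56.502/60 = 4.9417000
  N ⇒ keep positive
  Longitude: split at 3 digits → 169° and 58.6922′; 169 + 58.6922/60 = 169.9782033
  E ⇒ keep positive
Point 3:
  Lat: degrees = first 2 digits = 69, minutes = 31.939; 69 + 31.939/60 = 69.5323167
  S → negative
  Lon: split at 3 digits → 000° and 28.46954′; 0 + 28.46954/60 = 0.4744923
  E → positive

1. 53.615830, -10.162133
2. 4.941700, 169.978203
3. -69.532317, 0.474492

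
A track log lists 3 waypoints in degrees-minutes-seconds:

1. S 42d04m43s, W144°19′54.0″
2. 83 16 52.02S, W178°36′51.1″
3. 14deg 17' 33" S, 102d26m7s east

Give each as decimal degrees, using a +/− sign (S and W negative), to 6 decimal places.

1. -42.078611, -144.331667
2. -83.281117, -178.614194
3. -14.292500, 102.435278

Point 1:
  φ: 42° + 4/60 + 43/3600 = 42 + 0.066667 + 0.011944 = 42.0786111
  S → negative
  Longitude: 144° + 19/60 + 54/3600 = 144 + 0.316667 + 0.015000 = 144.3316667
  W → negative
Point 2:
  Latitude: 83° + 16/60 + 52.02/3600 = 83 + 0.266667 + 0.014450 = 83.2811167
  S → negative
  Lon: 178° + 36/60 + 51.1/3600 = 178 + 0.600000 + 0.014194 = 178.6141944
  hemisphere W, so the sign is −
Point 3:
  Latitude: 17′ + 33″ = 17.55000′; 14 + 17.55000/60 = 14.2925000
  hemisphere S, so the sign is −
  λ: 102° + 26/60 + 7/3600 = 102 + 0.433333 + 0.001944 = 102.4352778
  E ⇒ keep positive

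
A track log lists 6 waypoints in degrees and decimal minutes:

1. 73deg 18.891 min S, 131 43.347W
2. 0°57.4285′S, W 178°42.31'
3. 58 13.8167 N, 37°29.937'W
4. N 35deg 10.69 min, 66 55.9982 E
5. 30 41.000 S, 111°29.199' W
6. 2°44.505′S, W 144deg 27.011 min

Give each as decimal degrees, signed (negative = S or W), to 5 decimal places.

1. -73.31485, -131.72245
2. -0.95714, -178.70517
3. 58.23028, -37.49895
4. 35.17817, 66.93330
5. -30.68333, -111.48665
6. -2.74175, -144.45018

Point 1:
  Lat: 73 + 18.891/60 = 73.314850
  hemisphere S, so the sign is −
  Longitude: 43.347′ = 0.722450°; total 131.722450
  W ⇒ negate
Point 2:
  Lat: 57.4285′ = 0.957142°; total 0.957142
  hemisphere S, so the sign is −
  Lon: 42.31′ = 0.705167°; total 178.705167
  W → negative
Point 3:
  Lat: 13.8167′ = 0.230278°; total 58.230278
  N ⇒ keep positive
  Longitude: 29.937′ = 0.498950°; total 37.498950
  hemisphere W, so the sign is −
Point 4:
  Latitude: 35 + 10.69/60 = 35.178167
  N ⇒ keep positive
  Longitude: 66 + 55.9982/60 = 66.933303
  E → positive
Point 5:
  Lat: 41′ = 0.683333°; total 30.683333
  hemisphere S, so the sign is −
  λ: 111 + 29.199/60 = 111.486650
  W → negative
Point 6:
  Lat: 44.505′ = 0.741750°; total 2.741750
  S ⇒ negate
  Longitude: 144 + 27.011/60 = 144.450183
  W ⇒ negate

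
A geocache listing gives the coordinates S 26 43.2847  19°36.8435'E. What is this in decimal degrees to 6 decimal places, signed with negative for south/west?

-26.721412, 19.614058

Latitude: 43.2847′ = 0.721412°; total 26.7214117
S → negative
Lon: 36.8435′ = 0.614058°; total 19.6140583
E → positive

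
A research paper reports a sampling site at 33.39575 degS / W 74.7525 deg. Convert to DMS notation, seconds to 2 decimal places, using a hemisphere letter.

Lat: 0.395750 × 60 = 23.74500′ → 23′, remainder × 60 = 44.7000″
λ: 0.752500° → 45.15000′; 0.15000 × 60 = 9.0000″

33°23′44.70″ S, 74°45′9.00″ W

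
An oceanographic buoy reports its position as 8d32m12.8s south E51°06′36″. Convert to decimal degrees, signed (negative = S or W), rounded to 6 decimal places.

-8.536889, 51.110000

Lat: 8° + 32/60 + 12.8/3600 = 8 + 0.533333 + 0.003556 = 8.5368889
hemisphere S, so the sign is −
Longitude: 51 + 6/60 + 36/3600 = 51.1100000
E → positive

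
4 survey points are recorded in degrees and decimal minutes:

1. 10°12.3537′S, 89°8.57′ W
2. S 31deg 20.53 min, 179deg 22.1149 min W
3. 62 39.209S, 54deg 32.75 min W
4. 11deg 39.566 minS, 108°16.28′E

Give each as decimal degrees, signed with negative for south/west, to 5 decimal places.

Point 1:
  Latitude: 10 + 12.3537/60 = 10.205895
  S → negative
  Longitude: 89 + 8.57/60 = 89.142833
  W ⇒ negate
Point 2:
  φ: 31 + 20.53/60 = 31.342167
  S ⇒ negate
  Longitude: 179 + 22.1149/60 = 179.368582
  W ⇒ negate
Point 3:
  Lat: 39.209′ = 0.653483°; total 62.653483
  S → negative
  Lon: 54 + 32.75/60 = 54.545833
  hemisphere W, so the sign is −
Point 4:
  Latitude: 39.566′ = 0.659433°; total 11.659433
  S → negative
  Longitude: 108 + 16.28/60 = 108.271333
  E → positive

1. -10.20590, -89.14283
2. -31.34217, -179.36858
3. -62.65348, -54.54583
4. -11.65943, 108.27133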